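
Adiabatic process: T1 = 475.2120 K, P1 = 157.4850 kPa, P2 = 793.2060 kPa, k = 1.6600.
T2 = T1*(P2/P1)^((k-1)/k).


(k-1)/k = 0.3976
(P2/P1)^exp = 1.9018
T2 = 475.2120 * 1.9018 = 903.7623 K

903.7623 K


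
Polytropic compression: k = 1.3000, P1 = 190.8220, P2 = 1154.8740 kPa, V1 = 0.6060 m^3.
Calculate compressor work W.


(k-1)/k = 0.2308
(P2/P1)^exp = 1.5151
W = 4.3333 * 190.8220 * 0.6060 * (1.5151 - 1) = 258.1134 kJ

258.1134 kJ


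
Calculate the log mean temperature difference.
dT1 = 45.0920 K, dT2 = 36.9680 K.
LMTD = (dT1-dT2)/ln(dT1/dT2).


dT1/dT2 = 1.2198
ln(dT1/dT2) = 0.1987
LMTD = 8.1240 / 0.1987 = 40.8956 K

40.8956 K


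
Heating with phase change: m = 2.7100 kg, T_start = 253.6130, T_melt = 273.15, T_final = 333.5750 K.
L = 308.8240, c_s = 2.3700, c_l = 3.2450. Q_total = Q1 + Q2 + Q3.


Q1 (sensible, solid) = 2.7100 * 2.3700 * 19.5370 = 125.4803 kJ
Q2 (latent) = 2.7100 * 308.8240 = 836.9130 kJ
Q3 (sensible, liquid) = 2.7100 * 3.2450 * 60.4250 = 531.3744 kJ
Q_total = 1493.7678 kJ

1493.7678 kJ


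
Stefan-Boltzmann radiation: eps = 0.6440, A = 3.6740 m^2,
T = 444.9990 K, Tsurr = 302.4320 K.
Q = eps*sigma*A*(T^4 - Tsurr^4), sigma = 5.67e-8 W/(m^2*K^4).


T^4 = 3.9214e+10
Tsurr^4 = 8.3659e+09
Q = 0.6440 * 5.67e-8 * 3.6740 * 3.0848e+10 = 4138.3822 W

4138.3822 W


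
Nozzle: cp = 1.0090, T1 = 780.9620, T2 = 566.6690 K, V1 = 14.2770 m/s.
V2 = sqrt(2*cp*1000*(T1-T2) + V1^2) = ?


dT = 214.2930 K
2*cp*1000*dT = 432443.2740
V1^2 = 203.8327
V2 = sqrt(432647.1067) = 657.7592 m/s

657.7592 m/s


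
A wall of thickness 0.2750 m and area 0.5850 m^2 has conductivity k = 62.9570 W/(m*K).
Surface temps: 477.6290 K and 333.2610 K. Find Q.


dT = 144.3680 K
Q = 62.9570 * 0.5850 * 144.3680 / 0.2750 = 19334.7311 W

19334.7311 W


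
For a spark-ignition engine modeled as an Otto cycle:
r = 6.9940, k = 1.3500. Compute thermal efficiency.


r^(k-1) = 1.9754
eta = 1 - 1/1.9754 = 0.4938 = 49.3772%

49.3772%


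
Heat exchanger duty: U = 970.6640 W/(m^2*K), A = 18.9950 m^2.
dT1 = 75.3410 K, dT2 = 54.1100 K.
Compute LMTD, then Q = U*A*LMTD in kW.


LMTD = 64.1409 K
Q = 970.6640 * 18.9950 * 64.1409 = 1182615.3415 W = 1182.6153 kW

1182.6153 kW


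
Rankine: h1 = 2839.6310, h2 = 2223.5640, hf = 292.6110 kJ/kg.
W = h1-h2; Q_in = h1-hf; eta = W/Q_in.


W = 616.0670 kJ/kg
Q_in = 2547.0200 kJ/kg
eta = 0.2419 = 24.1878%

eta = 24.1878%


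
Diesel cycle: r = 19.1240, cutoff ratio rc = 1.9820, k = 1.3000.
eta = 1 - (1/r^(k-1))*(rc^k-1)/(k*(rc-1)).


r^(k-1) = 2.4237
rc^k = 2.4335
eta = 0.5367 = 53.6686%

53.6686%


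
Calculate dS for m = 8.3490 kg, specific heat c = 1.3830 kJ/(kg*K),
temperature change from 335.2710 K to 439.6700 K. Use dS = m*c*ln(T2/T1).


T2/T1 = 1.3114
ln(T2/T1) = 0.2711
dS = 8.3490 * 1.3830 * 0.2711 = 3.1301 kJ/K

3.1301 kJ/K


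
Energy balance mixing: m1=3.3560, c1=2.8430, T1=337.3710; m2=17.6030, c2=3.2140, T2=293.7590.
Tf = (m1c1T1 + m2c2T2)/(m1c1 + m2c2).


num = 19838.6147
den = 66.1171
Tf = 300.0525 K

300.0525 K


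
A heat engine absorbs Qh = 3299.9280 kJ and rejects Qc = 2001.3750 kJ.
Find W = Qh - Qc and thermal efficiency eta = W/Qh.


W = 3299.9280 - 2001.3750 = 1298.5530 kJ
eta = 1298.5530 / 3299.9280 = 0.3935 = 39.3509%

W = 1298.5530 kJ, eta = 39.3509%


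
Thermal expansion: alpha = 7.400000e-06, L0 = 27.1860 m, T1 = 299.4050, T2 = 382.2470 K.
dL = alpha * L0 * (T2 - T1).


dT = 82.8420 K
dL = 7.400000e-06 * 27.1860 * 82.8420 = 0.016666 m
L_final = 27.202666 m

dL = 0.016666 m


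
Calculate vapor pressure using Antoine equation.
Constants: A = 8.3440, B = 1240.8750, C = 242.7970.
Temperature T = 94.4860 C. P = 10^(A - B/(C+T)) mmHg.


C+T = 337.2830
B/(C+T) = 3.6790
log10(P) = 8.3440 - 3.6790 = 4.6650
P = 10^4.6650 = 46234.6796 mmHg

46234.6796 mmHg


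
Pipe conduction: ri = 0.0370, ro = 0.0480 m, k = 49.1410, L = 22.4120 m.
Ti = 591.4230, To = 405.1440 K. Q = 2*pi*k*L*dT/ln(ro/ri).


dT = 186.2790 K
ln(ro/ri) = 0.2603
Q = 2*pi*49.1410*22.4120*186.2790 / 0.2603 = 4952476.2585 W

4952476.2585 W


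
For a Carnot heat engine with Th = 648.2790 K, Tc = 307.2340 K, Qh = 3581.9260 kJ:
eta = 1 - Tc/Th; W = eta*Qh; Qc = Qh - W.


eta = 1 - 307.2340/648.2790 = 0.5261
W = 0.5261 * 3581.9260 = 1884.3707 kJ
Qc = 3581.9260 - 1884.3707 = 1697.5553 kJ

eta = 52.6078%, W = 1884.3707 kJ, Qc = 1697.5553 kJ


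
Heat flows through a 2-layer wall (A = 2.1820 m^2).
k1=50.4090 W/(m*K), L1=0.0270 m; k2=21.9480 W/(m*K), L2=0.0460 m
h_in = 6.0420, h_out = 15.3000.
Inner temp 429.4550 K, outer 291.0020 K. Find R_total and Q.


R_conv_in = 1/(6.0420*2.1820) = 0.0759
R_1 = 0.0270/(50.4090*2.1820) = 0.0002
R_2 = 0.0460/(21.9480*2.1820) = 0.0010
R_conv_out = 1/(15.3000*2.1820) = 0.0300
R_total = 0.1070 K/W
Q = 138.4530 / 0.1070 = 1293.8144 W

R_total = 0.1070 K/W, Q = 1293.8144 W


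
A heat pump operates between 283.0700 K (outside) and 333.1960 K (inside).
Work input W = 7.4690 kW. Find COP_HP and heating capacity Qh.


COP = 333.1960 / 50.1260 = 6.6472
Qh = 6.6472 * 7.4690 = 49.6477 kW

COP = 6.6472, Qh = 49.6477 kW


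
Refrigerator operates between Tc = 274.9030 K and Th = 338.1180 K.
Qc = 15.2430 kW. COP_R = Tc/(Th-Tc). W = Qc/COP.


COP = 274.9030 / 63.2150 = 4.3487
W = 15.2430 / 4.3487 = 3.5052 kW

COP = 4.3487, W = 3.5052 kW


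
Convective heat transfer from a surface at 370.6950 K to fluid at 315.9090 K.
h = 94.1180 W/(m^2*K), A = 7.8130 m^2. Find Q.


dT = 54.7860 K
Q = 94.1180 * 7.8130 * 54.7860 = 40286.5528 W

40286.5528 W


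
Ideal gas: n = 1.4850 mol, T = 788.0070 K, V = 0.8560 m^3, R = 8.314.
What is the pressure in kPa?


P = nRT/V = 1.4850 * 8.314 * 788.0070 / 0.8560
= 9728.9629 / 0.8560 = 11365.6109 Pa = 11.3656 kPa

11.3656 kPa


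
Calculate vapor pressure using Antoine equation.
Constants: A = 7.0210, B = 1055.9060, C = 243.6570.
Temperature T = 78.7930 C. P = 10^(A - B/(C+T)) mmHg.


C+T = 322.4500
B/(C+T) = 3.2746
log10(P) = 7.0210 - 3.2746 = 3.7464
P = 10^3.7464 = 5576.5445 mmHg

5576.5445 mmHg


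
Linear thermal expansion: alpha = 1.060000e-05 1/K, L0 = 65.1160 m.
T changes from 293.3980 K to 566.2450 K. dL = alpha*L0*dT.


dT = 272.8470 K
dL = 1.060000e-05 * 65.1160 * 272.8470 = 0.188327 m
L_final = 65.304327 m

dL = 0.188327 m


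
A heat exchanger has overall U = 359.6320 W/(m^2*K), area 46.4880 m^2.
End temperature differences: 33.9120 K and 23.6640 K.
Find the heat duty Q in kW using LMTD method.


LMTD = 28.4814 K
Q = 359.6320 * 46.4880 * 28.4814 = 476168.0111 W = 476.1680 kW

476.1680 kW


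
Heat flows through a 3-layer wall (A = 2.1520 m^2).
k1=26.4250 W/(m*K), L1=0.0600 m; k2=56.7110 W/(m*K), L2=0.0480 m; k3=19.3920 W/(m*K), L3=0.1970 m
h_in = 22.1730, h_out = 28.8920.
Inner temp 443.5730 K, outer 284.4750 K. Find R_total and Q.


R_conv_in = 1/(22.1730*2.1520) = 0.0210
R_1 = 0.0600/(26.4250*2.1520) = 0.0011
R_2 = 0.0480/(56.7110*2.1520) = 0.0004
R_3 = 0.1970/(19.3920*2.1520) = 0.0047
R_conv_out = 1/(28.8920*2.1520) = 0.0161
R_total = 0.0432 K/W
Q = 159.0980 / 0.0432 = 3681.9941 W

R_total = 0.0432 K/W, Q = 3681.9941 W


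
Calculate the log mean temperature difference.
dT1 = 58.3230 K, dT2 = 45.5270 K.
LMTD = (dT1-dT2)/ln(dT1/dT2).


dT1/dT2 = 1.2811
ln(dT1/dT2) = 0.2477
LMTD = 12.7960 / 0.2477 = 51.6611 K

51.6611 K


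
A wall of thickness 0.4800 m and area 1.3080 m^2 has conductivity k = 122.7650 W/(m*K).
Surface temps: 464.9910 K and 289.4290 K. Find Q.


dT = 175.5620 K
Q = 122.7650 * 1.3080 * 175.5620 / 0.4800 = 58731.5678 W

58731.5678 W


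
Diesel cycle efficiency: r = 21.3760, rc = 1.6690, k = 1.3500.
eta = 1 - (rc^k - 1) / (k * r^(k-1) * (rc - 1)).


r^(k-1) = 2.9206
rc^k = 1.9967
eta = 0.6221 = 62.2135%

62.2135%


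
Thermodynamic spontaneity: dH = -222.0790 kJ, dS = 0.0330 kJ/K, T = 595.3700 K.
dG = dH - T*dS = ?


T*dS = 595.3700 * 0.0330 = 19.6472 kJ
dG = -222.0790 - 19.6472 = -241.7262 kJ (spontaneous)

dG = -241.7262 kJ, spontaneous


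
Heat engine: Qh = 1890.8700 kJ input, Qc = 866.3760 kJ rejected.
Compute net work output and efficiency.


W = 1890.8700 - 866.3760 = 1024.4940 kJ
eta = 1024.4940 / 1890.8700 = 0.5418 = 54.1811%

W = 1024.4940 kJ, eta = 54.1811%


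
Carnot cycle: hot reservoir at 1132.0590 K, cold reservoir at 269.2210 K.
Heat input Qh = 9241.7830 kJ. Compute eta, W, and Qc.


eta = 1 - 269.2210/1132.0590 = 0.7622
W = 0.7622 * 9241.7830 = 7043.9452 kJ
Qc = 9241.7830 - 7043.9452 = 2197.8378 kJ

eta = 76.2185%, W = 7043.9452 kJ, Qc = 2197.8378 kJ


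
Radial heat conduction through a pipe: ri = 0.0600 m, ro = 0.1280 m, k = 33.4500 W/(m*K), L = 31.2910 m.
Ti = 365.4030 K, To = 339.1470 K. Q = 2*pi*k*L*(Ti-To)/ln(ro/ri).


dT = 26.2560 K
ln(ro/ri) = 0.7577
Q = 2*pi*33.4500*31.2910*26.2560 / 0.7577 = 227895.0567 W

227895.0567 W


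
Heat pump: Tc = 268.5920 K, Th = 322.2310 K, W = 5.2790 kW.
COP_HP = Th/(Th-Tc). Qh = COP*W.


COP = 322.2310 / 53.6390 = 6.0074
Qh = 6.0074 * 5.2790 = 31.7131 kW

COP = 6.0074, Qh = 31.7131 kW


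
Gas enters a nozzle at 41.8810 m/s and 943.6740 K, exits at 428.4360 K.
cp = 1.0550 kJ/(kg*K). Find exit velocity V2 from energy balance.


dT = 515.2380 K
2*cp*1000*dT = 1087152.1800
V1^2 = 1754.0182
V2 = sqrt(1088906.1982) = 1043.5067 m/s

1043.5067 m/s


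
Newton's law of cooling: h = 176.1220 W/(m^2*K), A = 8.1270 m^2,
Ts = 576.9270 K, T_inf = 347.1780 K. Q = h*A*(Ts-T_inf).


dT = 229.7490 K
Q = 176.1220 * 8.1270 * 229.7490 = 328849.7364 W

328849.7364 W


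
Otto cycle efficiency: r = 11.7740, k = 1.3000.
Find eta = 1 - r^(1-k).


r^(k-1) = 2.0954
eta = 1 - 1/2.0954 = 0.5228 = 52.2775%

52.2775%


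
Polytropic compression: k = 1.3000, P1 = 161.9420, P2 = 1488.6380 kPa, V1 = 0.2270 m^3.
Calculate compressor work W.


(k-1)/k = 0.2308
(P2/P1)^exp = 1.6685
W = 4.3333 * 161.9420 * 0.2270 * (1.6685 - 1) = 106.4923 kJ

106.4923 kJ


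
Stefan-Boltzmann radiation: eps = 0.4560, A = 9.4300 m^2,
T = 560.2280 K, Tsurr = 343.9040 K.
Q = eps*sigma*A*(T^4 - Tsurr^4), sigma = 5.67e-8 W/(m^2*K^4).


T^4 = 9.8505e+10
Tsurr^4 = 1.3988e+10
Q = 0.4560 * 5.67e-8 * 9.4300 * 8.4517e+10 = 20606.5794 W

20606.5794 W


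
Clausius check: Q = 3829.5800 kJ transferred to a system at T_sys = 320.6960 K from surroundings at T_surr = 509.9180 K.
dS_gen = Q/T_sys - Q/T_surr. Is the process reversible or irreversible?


dS_sys = 3829.5800/320.6960 = 11.9415 kJ/K
dS_surr = -3829.5800/509.9180 = -7.5102 kJ/K
dS_gen = 11.9415 - 7.5102 = 4.4313 kJ/K (irreversible)

dS_gen = 4.4313 kJ/K, irreversible


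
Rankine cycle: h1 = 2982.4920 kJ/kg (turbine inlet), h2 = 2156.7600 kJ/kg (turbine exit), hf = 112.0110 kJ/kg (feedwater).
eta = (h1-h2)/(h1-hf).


W = 825.7320 kJ/kg
Q_in = 2870.4810 kJ/kg
eta = 0.2877 = 28.7663%

eta = 28.7663%


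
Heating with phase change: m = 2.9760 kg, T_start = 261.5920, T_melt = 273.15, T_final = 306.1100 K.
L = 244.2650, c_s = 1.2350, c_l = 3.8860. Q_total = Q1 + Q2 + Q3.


Q1 (sensible, solid) = 2.9760 * 1.2350 * 11.5580 = 42.4798 kJ
Q2 (latent) = 2.9760 * 244.2650 = 726.9326 kJ
Q3 (sensible, liquid) = 2.9760 * 3.8860 * 32.9600 = 381.1737 kJ
Q_total = 1150.5861 kJ

1150.5861 kJ


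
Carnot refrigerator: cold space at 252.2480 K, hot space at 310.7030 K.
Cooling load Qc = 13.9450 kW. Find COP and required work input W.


COP = 252.2480 / 58.4550 = 4.3153
W = 13.9450 / 4.3153 = 3.2316 kW

COP = 4.3153, W = 3.2316 kW


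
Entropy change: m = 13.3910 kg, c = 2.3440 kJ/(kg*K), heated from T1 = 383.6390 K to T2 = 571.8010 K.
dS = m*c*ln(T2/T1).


T2/T1 = 1.4905
ln(T2/T1) = 0.3991
dS = 13.3910 * 2.3440 * 0.3991 = 12.5268 kJ/K

12.5268 kJ/K


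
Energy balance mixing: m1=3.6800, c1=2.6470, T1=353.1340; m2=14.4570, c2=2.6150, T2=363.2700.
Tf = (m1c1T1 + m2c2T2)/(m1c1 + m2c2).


num = 17173.3065
den = 47.5460
Tf = 361.1934 K

361.1934 K


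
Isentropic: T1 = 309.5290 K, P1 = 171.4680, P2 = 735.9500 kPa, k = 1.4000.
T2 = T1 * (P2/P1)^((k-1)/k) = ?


(k-1)/k = 0.2857
(P2/P1)^exp = 1.5162
T2 = 309.5290 * 1.5162 = 469.3133 K

469.3133 K


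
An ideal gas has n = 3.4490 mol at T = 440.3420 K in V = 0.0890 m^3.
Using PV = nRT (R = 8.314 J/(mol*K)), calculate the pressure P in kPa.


P = nRT/V = 3.4490 * 8.314 * 440.3420 / 0.0890
= 12626.8007 / 0.0890 = 141874.1650 Pa = 141.8742 kPa

141.8742 kPa


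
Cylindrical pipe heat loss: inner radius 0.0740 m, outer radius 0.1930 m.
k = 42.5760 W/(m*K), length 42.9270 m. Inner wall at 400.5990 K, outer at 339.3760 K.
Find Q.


dT = 61.2230 K
ln(ro/ri) = 0.9586
Q = 2*pi*42.5760*42.9270*61.2230 / 0.9586 = 733400.2887 W

733400.2887 W


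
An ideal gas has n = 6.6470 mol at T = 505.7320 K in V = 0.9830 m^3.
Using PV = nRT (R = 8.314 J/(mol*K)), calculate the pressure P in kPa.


P = nRT/V = 6.6470 * 8.314 * 505.7320 / 0.9830
= 27948.3474 / 0.9830 = 28431.6861 Pa = 28.4317 kPa

28.4317 kPa


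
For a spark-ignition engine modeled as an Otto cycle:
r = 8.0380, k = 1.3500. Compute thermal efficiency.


r^(k-1) = 2.0740
eta = 1 - 1/2.0740 = 0.5178 = 51.7832%

51.7832%


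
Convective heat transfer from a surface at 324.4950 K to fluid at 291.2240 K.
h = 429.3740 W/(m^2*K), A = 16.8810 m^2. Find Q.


dT = 33.2710 K
Q = 429.3740 * 16.8810 * 33.2710 = 241156.9414 W

241156.9414 W


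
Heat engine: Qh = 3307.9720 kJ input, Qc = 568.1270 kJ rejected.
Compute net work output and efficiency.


W = 3307.9720 - 568.1270 = 2739.8450 kJ
eta = 2739.8450 / 3307.9720 = 0.8283 = 82.8255%

W = 2739.8450 kJ, eta = 82.8255%


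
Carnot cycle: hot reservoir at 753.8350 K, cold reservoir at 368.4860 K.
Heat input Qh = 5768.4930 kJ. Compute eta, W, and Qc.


eta = 1 - 368.4860/753.8350 = 0.5112
W = 0.5112 * 5768.4930 = 2948.7660 kJ
Qc = 5768.4930 - 2948.7660 = 2819.7270 kJ

eta = 51.1185%, W = 2948.7660 kJ, Qc = 2819.7270 kJ


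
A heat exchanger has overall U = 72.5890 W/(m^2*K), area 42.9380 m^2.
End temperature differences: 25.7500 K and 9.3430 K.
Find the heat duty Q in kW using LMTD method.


LMTD = 16.1836 K
Q = 72.5890 * 42.9380 * 16.1836 = 50441.3174 W = 50.4413 kW

50.4413 kW


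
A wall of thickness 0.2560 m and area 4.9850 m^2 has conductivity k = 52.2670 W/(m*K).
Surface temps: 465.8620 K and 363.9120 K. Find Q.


dT = 101.9500 K
Q = 52.2670 * 4.9850 * 101.9500 / 0.2560 = 103762.3982 W

103762.3982 W


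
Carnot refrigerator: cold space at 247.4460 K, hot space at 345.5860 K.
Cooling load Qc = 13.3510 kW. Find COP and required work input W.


COP = 247.4460 / 98.1400 = 2.5214
W = 13.3510 / 2.5214 = 5.2952 kW

COP = 2.5214, W = 5.2952 kW


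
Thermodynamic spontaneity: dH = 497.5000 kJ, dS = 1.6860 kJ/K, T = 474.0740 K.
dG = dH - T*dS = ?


T*dS = 474.0740 * 1.6860 = 799.2888 kJ
dG = 497.5000 - 799.2888 = -301.7888 kJ (spontaneous)

dG = -301.7888 kJ, spontaneous


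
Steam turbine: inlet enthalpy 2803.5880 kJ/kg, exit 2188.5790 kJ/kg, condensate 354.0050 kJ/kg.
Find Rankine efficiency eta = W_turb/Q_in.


W = 615.0090 kJ/kg
Q_in = 2449.5830 kJ/kg
eta = 0.2511 = 25.1067%

eta = 25.1067%


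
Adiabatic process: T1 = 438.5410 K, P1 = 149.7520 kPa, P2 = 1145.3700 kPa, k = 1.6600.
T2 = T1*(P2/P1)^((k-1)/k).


(k-1)/k = 0.3976
(P2/P1)^exp = 2.2454
T2 = 438.5410 * 2.2454 = 984.7146 K

984.7146 K


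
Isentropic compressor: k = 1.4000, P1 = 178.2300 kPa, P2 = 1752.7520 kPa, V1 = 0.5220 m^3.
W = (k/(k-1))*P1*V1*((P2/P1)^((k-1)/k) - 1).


(k-1)/k = 0.2857
(P2/P1)^exp = 1.9215
W = 3.5000 * 178.2300 * 0.5220 * (1.9215 - 1) = 300.0639 kJ

300.0639 kJ


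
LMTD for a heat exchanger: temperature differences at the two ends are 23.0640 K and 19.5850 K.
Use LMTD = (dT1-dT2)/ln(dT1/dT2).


dT1/dT2 = 1.1776
ln(dT1/dT2) = 0.1635
LMTD = 3.4790 / 0.1635 = 21.2771 K

21.2771 K


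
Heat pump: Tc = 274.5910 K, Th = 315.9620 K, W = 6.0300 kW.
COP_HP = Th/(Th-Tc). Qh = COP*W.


COP = 315.9620 / 41.3710 = 7.6373
Qh = 7.6373 * 6.0300 = 46.0528 kW

COP = 7.6373, Qh = 46.0528 kW


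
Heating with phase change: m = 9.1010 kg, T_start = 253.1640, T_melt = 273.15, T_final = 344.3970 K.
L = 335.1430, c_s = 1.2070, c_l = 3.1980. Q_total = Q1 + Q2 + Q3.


Q1 (sensible, solid) = 9.1010 * 1.2070 * 19.9860 = 219.5444 kJ
Q2 (latent) = 9.1010 * 335.1430 = 3050.1364 kJ
Q3 (sensible, liquid) = 9.1010 * 3.1980 * 71.2470 = 2073.6438 kJ
Q_total = 5343.3246 kJ

5343.3246 kJ


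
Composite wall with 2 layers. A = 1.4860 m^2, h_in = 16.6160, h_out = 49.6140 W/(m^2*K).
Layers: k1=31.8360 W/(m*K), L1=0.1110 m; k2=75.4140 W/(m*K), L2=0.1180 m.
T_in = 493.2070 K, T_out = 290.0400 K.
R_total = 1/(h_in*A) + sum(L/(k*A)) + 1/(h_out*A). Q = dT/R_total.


R_conv_in = 1/(16.6160*1.4860) = 0.0405
R_1 = 0.1110/(31.8360*1.4860) = 0.0023
R_2 = 0.1180/(75.4140*1.4860) = 0.0011
R_conv_out = 1/(49.6140*1.4860) = 0.0136
R_total = 0.0575 K/W
Q = 203.1670 / 0.0575 = 3535.6202 W

R_total = 0.0575 K/W, Q = 3535.6202 W


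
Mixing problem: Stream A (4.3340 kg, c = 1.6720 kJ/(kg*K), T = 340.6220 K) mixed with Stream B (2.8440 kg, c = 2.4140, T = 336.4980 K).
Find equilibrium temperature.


num = 4778.4984
den = 14.1119
Tf = 338.6157 K

338.6157 K


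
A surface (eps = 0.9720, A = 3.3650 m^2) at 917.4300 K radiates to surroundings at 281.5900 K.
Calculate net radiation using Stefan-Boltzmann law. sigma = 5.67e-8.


T^4 = 7.0842e+11
Tsurr^4 = 6.2874e+09
Q = 0.9720 * 5.67e-8 * 3.3650 * 7.0213e+11 = 130213.0448 W

130213.0448 W


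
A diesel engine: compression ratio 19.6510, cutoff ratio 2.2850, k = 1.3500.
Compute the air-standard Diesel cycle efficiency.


r^(k-1) = 2.8359
rc^k = 3.0514
eta = 0.5830 = 58.3011%

58.3011%


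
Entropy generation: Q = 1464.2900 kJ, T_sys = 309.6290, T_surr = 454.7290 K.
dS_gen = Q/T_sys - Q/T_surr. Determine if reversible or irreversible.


dS_sys = 1464.2900/309.6290 = 4.7292 kJ/K
dS_surr = -1464.2900/454.7290 = -3.2201 kJ/K
dS_gen = 4.7292 - 3.2201 = 1.5090 kJ/K (irreversible)

dS_gen = 1.5090 kJ/K, irreversible


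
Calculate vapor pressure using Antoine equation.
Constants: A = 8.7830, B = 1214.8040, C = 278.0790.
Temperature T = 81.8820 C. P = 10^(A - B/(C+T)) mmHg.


C+T = 359.9610
B/(C+T) = 3.3748
log10(P) = 8.7830 - 3.3748 = 5.4082
P = 10^5.4082 = 255963.9708 mmHg

255963.9708 mmHg


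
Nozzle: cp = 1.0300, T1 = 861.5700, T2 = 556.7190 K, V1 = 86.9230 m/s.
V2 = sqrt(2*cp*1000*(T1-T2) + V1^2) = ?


dT = 304.8510 K
2*cp*1000*dT = 627993.0600
V1^2 = 7555.6079
V2 = sqrt(635548.6679) = 797.2131 m/s

797.2131 m/s


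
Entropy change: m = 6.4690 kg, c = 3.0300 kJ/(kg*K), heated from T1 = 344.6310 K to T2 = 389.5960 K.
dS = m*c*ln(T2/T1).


T2/T1 = 1.1305
ln(T2/T1) = 0.1226
dS = 6.4690 * 3.0300 * 0.1226 = 2.4038 kJ/K

2.4038 kJ/K


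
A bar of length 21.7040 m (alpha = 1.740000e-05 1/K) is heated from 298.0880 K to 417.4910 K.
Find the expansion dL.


dT = 119.4030 K
dL = 1.740000e-05 * 21.7040 * 119.4030 = 0.045092 m
L_final = 21.749092 m

dL = 0.045092 m


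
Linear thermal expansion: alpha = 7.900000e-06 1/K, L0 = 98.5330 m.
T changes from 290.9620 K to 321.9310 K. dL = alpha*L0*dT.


dT = 30.9690 K
dL = 7.900000e-06 * 98.5330 * 30.9690 = 0.024107 m
L_final = 98.557107 m

dL = 0.024107 m


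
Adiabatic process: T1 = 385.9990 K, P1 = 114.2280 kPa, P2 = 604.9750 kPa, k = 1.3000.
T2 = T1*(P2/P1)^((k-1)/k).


(k-1)/k = 0.2308
(P2/P1)^exp = 1.4692
T2 = 385.9990 * 1.4692 = 567.0939 K

567.0939 K


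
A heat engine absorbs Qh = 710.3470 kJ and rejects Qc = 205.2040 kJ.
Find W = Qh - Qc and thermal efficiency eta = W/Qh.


W = 710.3470 - 205.2040 = 505.1430 kJ
eta = 505.1430 / 710.3470 = 0.7111 = 71.1121%

W = 505.1430 kJ, eta = 71.1121%


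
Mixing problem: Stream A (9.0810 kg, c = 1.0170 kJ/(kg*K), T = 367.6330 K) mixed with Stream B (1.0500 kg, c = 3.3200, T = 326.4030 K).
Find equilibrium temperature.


num = 4533.0702
den = 12.7214
Tf = 356.3349 K

356.3349 K


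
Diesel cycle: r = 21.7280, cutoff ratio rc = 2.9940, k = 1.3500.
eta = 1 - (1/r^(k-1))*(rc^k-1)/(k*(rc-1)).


r^(k-1) = 2.9374
rc^k = 4.3948
eta = 0.5707 = 57.0662%

57.0662%


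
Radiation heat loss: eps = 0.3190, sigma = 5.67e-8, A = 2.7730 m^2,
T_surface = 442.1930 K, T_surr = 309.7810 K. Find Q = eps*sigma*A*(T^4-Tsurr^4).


T^4 = 3.8234e+10
Tsurr^4 = 9.2091e+09
Q = 0.3190 * 5.67e-8 * 2.7730 * 2.9025e+10 = 1455.7632 W

1455.7632 W


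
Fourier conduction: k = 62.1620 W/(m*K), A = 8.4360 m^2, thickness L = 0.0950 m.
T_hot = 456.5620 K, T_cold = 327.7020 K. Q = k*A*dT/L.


dT = 128.8600 K
Q = 62.1620 * 8.4360 * 128.8600 / 0.0950 = 711305.3444 W

711305.3444 W


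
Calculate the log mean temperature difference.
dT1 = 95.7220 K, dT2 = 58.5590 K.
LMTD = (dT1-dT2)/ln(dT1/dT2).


dT1/dT2 = 1.6346
ln(dT1/dT2) = 0.4914
LMTD = 37.1630 / 0.4914 = 75.6247 K

75.6247 K


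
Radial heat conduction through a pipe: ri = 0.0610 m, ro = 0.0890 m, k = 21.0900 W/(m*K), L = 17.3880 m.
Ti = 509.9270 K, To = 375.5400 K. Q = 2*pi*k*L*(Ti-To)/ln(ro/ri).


dT = 134.3870 K
ln(ro/ri) = 0.3778
Q = 2*pi*21.0900*17.3880*134.3870 / 0.3778 = 819680.2828 W

819680.2828 W


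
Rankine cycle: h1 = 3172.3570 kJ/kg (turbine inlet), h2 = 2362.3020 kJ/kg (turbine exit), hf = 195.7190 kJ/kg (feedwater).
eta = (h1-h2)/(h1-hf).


W = 810.0550 kJ/kg
Q_in = 2976.6380 kJ/kg
eta = 0.2721 = 27.2138%

eta = 27.2138%


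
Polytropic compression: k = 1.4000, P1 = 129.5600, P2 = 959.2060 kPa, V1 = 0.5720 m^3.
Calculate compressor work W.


(k-1)/k = 0.2857
(P2/P1)^exp = 1.7718
W = 3.5000 * 129.5600 * 0.5720 * (1.7718 - 1) = 200.1856 kJ

200.1856 kJ


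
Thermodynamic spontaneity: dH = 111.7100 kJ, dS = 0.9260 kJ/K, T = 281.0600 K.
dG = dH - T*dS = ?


T*dS = 281.0600 * 0.9260 = 260.2616 kJ
dG = 111.7100 - 260.2616 = -148.5516 kJ (spontaneous)

dG = -148.5516 kJ, spontaneous


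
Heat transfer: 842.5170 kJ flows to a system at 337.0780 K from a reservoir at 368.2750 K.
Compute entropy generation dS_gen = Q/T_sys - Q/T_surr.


dS_sys = 842.5170/337.0780 = 2.4995 kJ/K
dS_surr = -842.5170/368.2750 = -2.2877 kJ/K
dS_gen = 2.4995 - 2.2877 = 0.2117 kJ/K (irreversible)

dS_gen = 0.2117 kJ/K, irreversible


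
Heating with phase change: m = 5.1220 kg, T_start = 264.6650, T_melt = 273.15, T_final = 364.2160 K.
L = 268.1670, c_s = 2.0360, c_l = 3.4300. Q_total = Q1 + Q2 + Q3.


Q1 (sensible, solid) = 5.1220 * 2.0360 * 8.4850 = 88.4849 kJ
Q2 (latent) = 5.1220 * 268.1670 = 1373.5514 kJ
Q3 (sensible, liquid) = 5.1220 * 3.4300 * 91.0660 = 1599.8894 kJ
Q_total = 3061.9257 kJ

3061.9257 kJ


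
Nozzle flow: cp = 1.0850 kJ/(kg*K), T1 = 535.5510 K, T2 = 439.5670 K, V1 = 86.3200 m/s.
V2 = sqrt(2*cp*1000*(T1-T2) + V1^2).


dT = 95.9840 K
2*cp*1000*dT = 208285.2800
V1^2 = 7451.1424
V2 = sqrt(215736.4224) = 464.4744 m/s

464.4744 m/s


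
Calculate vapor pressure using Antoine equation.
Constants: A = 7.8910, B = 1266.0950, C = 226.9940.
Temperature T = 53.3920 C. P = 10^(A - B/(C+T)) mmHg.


C+T = 280.3860
B/(C+T) = 4.5155
log10(P) = 7.8910 - 4.5155 = 3.3755
P = 10^3.3755 = 2373.8711 mmHg

2373.8711 mmHg


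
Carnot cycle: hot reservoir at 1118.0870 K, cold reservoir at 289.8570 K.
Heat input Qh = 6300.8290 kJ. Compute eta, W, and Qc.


eta = 1 - 289.8570/1118.0870 = 0.7408
W = 0.7408 * 6300.8290 = 4667.3788 kJ
Qc = 6300.8290 - 4667.3788 = 1633.4502 kJ

eta = 74.0756%, W = 4667.3788 kJ, Qc = 1633.4502 kJ


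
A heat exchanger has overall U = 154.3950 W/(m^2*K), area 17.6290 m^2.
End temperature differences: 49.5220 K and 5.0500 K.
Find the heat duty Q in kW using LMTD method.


LMTD = 19.4794 K
Q = 154.3950 * 17.6290 * 19.4794 = 53019.5681 W = 53.0196 kW

53.0196 kW


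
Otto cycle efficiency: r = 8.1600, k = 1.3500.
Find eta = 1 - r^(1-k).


r^(k-1) = 2.0849
eta = 1 - 1/2.0849 = 0.5204 = 52.0368%

52.0368%


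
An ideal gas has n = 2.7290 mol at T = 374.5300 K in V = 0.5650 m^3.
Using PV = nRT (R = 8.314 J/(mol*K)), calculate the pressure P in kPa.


P = nRT/V = 2.7290 * 8.314 * 374.5300 / 0.5650
= 8497.6760 / 0.5650 = 15040.1344 Pa = 15.0401 kPa

15.0401 kPa


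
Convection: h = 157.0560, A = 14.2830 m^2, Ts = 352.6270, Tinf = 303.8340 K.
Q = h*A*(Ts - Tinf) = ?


dT = 48.7930 K
Q = 157.0560 * 14.2830 * 48.7930 = 109453.9628 W

109453.9628 W


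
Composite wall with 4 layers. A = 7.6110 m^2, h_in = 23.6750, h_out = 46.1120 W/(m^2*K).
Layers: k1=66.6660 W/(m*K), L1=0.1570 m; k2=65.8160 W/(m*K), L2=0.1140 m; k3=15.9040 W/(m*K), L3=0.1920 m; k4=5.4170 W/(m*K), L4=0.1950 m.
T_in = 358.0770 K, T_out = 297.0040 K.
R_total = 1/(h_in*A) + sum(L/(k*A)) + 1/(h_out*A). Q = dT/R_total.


R_conv_in = 1/(23.6750*7.6110) = 0.0055
R_1 = 0.1570/(66.6660*7.6110) = 0.0003
R_2 = 0.1140/(65.8160*7.6110) = 0.0002
R_3 = 0.1920/(15.9040*7.6110) = 0.0016
R_4 = 0.1950/(5.4170*7.6110) = 0.0047
R_conv_out = 1/(46.1120*7.6110) = 0.0028
R_total = 0.0153 K/W
Q = 61.0730 / 0.0153 = 4004.2842 W

R_total = 0.0153 K/W, Q = 4004.2842 W


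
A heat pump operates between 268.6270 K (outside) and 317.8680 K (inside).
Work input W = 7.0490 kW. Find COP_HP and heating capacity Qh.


COP = 317.8680 / 49.2410 = 6.4554
Qh = 6.4554 * 7.0490 = 45.5038 kW

COP = 6.4554, Qh = 45.5038 kW


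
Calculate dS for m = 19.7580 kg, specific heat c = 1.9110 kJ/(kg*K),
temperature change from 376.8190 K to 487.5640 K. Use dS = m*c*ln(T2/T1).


T2/T1 = 1.2939
ln(T2/T1) = 0.2577
dS = 19.7580 * 1.9110 * 0.2577 = 9.7285 kJ/K

9.7285 kJ/K


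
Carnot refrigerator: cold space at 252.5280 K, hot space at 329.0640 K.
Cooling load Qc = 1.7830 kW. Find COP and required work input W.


COP = 252.5280 / 76.5360 = 3.2995
W = 1.7830 / 3.2995 = 0.5404 kW

COP = 3.2995, W = 0.5404 kW


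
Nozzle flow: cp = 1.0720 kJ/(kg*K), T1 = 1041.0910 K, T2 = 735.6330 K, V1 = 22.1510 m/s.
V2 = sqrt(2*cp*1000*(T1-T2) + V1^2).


dT = 305.4580 K
2*cp*1000*dT = 654901.9520
V1^2 = 490.6668
V2 = sqrt(655392.6188) = 809.5632 m/s

809.5632 m/s


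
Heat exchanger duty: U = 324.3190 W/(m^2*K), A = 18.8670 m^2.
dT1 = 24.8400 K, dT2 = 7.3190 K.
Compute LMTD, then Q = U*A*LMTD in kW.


LMTD = 14.3382 K
Q = 324.3190 * 18.8670 * 14.3382 = 87734.3135 W = 87.7343 kW

87.7343 kW


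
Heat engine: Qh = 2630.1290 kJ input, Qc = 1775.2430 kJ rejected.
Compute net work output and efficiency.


W = 2630.1290 - 1775.2430 = 854.8860 kJ
eta = 854.8860 / 2630.1290 = 0.3250 = 32.5036%

W = 854.8860 kJ, eta = 32.5036%


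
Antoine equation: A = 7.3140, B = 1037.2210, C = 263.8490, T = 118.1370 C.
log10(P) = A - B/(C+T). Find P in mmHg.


C+T = 381.9860
B/(C+T) = 2.7153
log10(P) = 7.3140 - 2.7153 = 4.5987
P = 10^4.5987 = 39688.2788 mmHg

39688.2788 mmHg


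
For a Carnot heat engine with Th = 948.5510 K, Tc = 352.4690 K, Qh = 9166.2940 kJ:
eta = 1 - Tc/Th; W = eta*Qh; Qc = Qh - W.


eta = 1 - 352.4690/948.5510 = 0.6284
W = 0.6284 * 9166.2940 = 5760.2204 kJ
Qc = 9166.2940 - 5760.2204 = 3406.0736 kJ

eta = 62.8413%, W = 5760.2204 kJ, Qc = 3406.0736 kJ


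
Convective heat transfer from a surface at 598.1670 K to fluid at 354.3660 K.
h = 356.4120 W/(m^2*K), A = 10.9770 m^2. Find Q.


dT = 243.8010 K
Q = 356.4120 * 10.9770 * 243.8010 = 953831.0693 W

953831.0693 W


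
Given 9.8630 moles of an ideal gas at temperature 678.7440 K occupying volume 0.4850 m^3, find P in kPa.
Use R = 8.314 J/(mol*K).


P = nRT/V = 9.8630 * 8.314 * 678.7440 / 0.4850
= 55657.6745 / 0.4850 = 114758.0918 Pa = 114.7581 kPa

114.7581 kPa


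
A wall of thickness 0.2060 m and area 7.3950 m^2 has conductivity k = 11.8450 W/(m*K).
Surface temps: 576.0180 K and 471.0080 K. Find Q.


dT = 105.0100 K
Q = 11.8450 * 7.3950 * 105.0100 / 0.2060 = 44651.5646 W

44651.5646 W


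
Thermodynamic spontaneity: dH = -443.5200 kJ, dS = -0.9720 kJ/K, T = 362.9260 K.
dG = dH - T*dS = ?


T*dS = 362.9260 * -0.9720 = -352.7641 kJ
dG = -443.5200 + 352.7641 = -90.7559 kJ (spontaneous)

dG = -90.7559 kJ, spontaneous


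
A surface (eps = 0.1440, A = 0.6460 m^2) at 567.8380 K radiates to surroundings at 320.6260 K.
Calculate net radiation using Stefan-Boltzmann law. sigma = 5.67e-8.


T^4 = 1.0397e+11
Tsurr^4 = 1.0568e+10
Q = 0.1440 * 5.67e-8 * 0.6460 * 9.3399e+10 = 492.6320 W

492.6320 W


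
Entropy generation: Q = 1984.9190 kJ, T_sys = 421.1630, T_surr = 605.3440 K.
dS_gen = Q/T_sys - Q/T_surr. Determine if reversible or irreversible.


dS_sys = 1984.9190/421.1630 = 4.7129 kJ/K
dS_surr = -1984.9190/605.3440 = -3.2790 kJ/K
dS_gen = 4.7129 - 3.2790 = 1.4340 kJ/K (irreversible)

dS_gen = 1.4340 kJ/K, irreversible


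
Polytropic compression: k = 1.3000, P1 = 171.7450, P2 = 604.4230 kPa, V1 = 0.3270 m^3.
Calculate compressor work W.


(k-1)/k = 0.2308
(P2/P1)^exp = 1.3369
W = 4.3333 * 171.7450 * 0.3270 * (1.3369 - 1) = 81.9938 kJ

81.9938 kJ


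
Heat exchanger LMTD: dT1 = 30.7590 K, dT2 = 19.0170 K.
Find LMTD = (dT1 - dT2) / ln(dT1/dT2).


dT1/dT2 = 1.6174
ln(dT1/dT2) = 0.4808
LMTD = 11.7420 / 0.4808 = 24.4193 K

24.4193 K


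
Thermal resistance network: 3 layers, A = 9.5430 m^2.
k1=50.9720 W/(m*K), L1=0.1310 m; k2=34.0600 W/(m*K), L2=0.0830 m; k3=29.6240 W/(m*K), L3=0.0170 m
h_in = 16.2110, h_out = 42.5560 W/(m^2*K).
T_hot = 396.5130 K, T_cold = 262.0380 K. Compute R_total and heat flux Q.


R_conv_in = 1/(16.2110*9.5430) = 0.0065
R_1 = 0.1310/(50.9720*9.5430) = 0.0003
R_2 = 0.0830/(34.0600*9.5430) = 0.0003
R_3 = 0.0170/(29.6240*9.5430) = 6.0134e-05
R_conv_out = 1/(42.5560*9.5430) = 0.0025
R_total = 0.0095 K/W
Q = 134.4750 / 0.0095 = 14138.5399 W

R_total = 0.0095 K/W, Q = 14138.5399 W


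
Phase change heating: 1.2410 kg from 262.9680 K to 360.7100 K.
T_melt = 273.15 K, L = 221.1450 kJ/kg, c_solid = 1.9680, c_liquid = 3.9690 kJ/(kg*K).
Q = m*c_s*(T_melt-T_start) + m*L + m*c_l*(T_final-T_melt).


Q1 (sensible, solid) = 1.2410 * 1.9680 * 10.1820 = 24.8674 kJ
Q2 (latent) = 1.2410 * 221.1450 = 274.4409 kJ
Q3 (sensible, liquid) = 1.2410 * 3.9690 * 87.5600 = 431.2793 kJ
Q_total = 730.5876 kJ

730.5876 kJ


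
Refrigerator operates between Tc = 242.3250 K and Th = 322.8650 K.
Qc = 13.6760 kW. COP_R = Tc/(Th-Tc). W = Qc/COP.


COP = 242.3250 / 80.5400 = 3.0088
W = 13.6760 / 3.0088 = 4.5454 kW

COP = 3.0088, W = 4.5454 kW


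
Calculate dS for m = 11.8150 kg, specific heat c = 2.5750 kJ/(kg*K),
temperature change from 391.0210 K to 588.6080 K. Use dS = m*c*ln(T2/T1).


T2/T1 = 1.5053
ln(T2/T1) = 0.4090
dS = 11.8150 * 2.5750 * 0.4090 = 12.4432 kJ/K

12.4432 kJ/K


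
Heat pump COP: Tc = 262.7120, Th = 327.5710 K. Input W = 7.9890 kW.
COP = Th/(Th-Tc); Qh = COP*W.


COP = 327.5710 / 64.8590 = 5.0505
Qh = 5.0505 * 7.9890 = 40.3485 kW

COP = 5.0505, Qh = 40.3485 kW


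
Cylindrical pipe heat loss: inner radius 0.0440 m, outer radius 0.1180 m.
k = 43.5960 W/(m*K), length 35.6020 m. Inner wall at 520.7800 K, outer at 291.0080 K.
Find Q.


dT = 229.7720 K
ln(ro/ri) = 0.9865
Q = 2*pi*43.5960*35.6020*229.7720 / 0.9865 = 2271449.7226 W

2271449.7226 W


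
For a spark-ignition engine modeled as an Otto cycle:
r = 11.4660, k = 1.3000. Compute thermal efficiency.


r^(k-1) = 2.0789
eta = 1 - 1/2.0789 = 0.5190 = 51.8965%

51.8965%


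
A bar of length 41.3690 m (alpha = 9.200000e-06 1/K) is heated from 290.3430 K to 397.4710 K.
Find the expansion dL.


dT = 107.1280 K
dL = 9.200000e-06 * 41.3690 * 107.1280 = 0.040772 m
L_final = 41.409772 m

dL = 0.040772 m


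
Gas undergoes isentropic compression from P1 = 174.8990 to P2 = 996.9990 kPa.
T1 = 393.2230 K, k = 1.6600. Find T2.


(k-1)/k = 0.3976
(P2/P1)^exp = 1.9978
T2 = 393.2230 * 1.9978 = 785.5619 K

785.5619 K


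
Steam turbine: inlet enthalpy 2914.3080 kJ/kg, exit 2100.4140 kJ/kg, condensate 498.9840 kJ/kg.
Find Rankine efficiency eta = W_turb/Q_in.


W = 813.8940 kJ/kg
Q_in = 2415.3240 kJ/kg
eta = 0.3370 = 33.6971%

eta = 33.6971%


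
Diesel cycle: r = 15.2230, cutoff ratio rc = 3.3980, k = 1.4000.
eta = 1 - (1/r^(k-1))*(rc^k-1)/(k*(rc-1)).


r^(k-1) = 2.9717
rc^k = 5.5426
eta = 0.5447 = 54.4670%

54.4670%


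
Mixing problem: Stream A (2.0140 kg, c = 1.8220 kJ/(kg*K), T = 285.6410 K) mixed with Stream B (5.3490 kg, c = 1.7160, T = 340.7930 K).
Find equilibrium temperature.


num = 4176.2613
den = 12.8484
Tf = 325.0416 K

325.0416 K


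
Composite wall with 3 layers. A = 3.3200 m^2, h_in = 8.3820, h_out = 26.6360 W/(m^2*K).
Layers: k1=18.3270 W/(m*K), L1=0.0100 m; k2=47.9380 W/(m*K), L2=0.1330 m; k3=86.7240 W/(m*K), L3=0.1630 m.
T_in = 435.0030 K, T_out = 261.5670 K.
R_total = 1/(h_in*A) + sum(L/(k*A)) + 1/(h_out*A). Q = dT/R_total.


R_conv_in = 1/(8.3820*3.3200) = 0.0359
R_1 = 0.0100/(18.3270*3.3200) = 0.0002
R_2 = 0.1330/(47.9380*3.3200) = 0.0008
R_3 = 0.1630/(86.7240*3.3200) = 0.0006
R_conv_out = 1/(26.6360*3.3200) = 0.0113
R_total = 0.0488 K/W
Q = 173.4360 / 0.0488 = 3553.3578 W

R_total = 0.0488 K/W, Q = 3553.3578 W


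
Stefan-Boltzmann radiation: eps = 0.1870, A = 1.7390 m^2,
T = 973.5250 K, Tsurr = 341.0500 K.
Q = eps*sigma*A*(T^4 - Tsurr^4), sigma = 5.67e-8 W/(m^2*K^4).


T^4 = 8.9823e+11
Tsurr^4 = 1.3529e+10
Q = 0.1870 * 5.67e-8 * 1.7390 * 8.8470e+11 = 16312.5388 W

16312.5388 W


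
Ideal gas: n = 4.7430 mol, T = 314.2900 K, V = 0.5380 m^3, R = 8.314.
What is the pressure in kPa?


P = nRT/V = 4.7430 * 8.314 * 314.2900 / 0.5380
= 12393.4925 / 0.5380 = 23036.2314 Pa = 23.0362 kPa

23.0362 kPa


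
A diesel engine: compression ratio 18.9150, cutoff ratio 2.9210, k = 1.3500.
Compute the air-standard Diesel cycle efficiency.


r^(k-1) = 2.7982
rc^k = 4.2508
eta = 0.5520 = 55.2036%

55.2036%


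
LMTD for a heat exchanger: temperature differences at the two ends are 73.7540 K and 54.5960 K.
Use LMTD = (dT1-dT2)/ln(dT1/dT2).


dT1/dT2 = 1.3509
ln(dT1/dT2) = 0.3008
LMTD = 19.1580 / 0.3008 = 63.6955 K

63.6955 K


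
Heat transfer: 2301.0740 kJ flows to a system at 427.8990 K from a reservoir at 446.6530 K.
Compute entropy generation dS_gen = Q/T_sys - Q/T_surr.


dS_sys = 2301.0740/427.8990 = 5.3776 kJ/K
dS_surr = -2301.0740/446.6530 = -5.1518 kJ/K
dS_gen = 5.3776 - 5.1518 = 0.2258 kJ/K (irreversible)

dS_gen = 0.2258 kJ/K, irreversible


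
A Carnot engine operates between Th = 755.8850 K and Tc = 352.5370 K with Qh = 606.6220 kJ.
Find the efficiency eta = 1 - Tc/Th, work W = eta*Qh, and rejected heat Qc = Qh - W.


eta = 1 - 352.5370/755.8850 = 0.5336
W = 0.5336 * 606.6220 = 323.6997 kJ
Qc = 606.6220 - 323.6997 = 282.9223 kJ

eta = 53.3610%, W = 323.6997 kJ, Qc = 282.9223 kJ


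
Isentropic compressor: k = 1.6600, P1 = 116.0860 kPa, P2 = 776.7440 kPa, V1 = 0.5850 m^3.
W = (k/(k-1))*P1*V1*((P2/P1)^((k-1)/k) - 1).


(k-1)/k = 0.3976
(P2/P1)^exp = 2.1292
W = 2.5152 * 116.0860 * 0.5850 * (2.1292 - 1) = 192.8673 kJ

192.8673 kJ


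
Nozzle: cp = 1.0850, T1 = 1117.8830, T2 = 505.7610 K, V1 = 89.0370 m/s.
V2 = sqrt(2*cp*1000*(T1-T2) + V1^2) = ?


dT = 612.1220 K
2*cp*1000*dT = 1328304.7400
V1^2 = 7927.5874
V2 = sqrt(1336232.3274) = 1155.9552 m/s

1155.9552 m/s


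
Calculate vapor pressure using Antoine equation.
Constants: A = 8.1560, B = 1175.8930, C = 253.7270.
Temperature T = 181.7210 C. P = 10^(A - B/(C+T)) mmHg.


C+T = 435.4480
B/(C+T) = 2.7004
log10(P) = 8.1560 - 2.7004 = 5.4556
P = 10^5.4556 = 285482.0617 mmHg

285482.0617 mmHg


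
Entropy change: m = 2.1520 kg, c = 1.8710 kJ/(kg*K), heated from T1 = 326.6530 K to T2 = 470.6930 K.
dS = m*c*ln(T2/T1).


T2/T1 = 1.4410
ln(T2/T1) = 0.3653
dS = 2.1520 * 1.8710 * 0.3653 = 1.4709 kJ/K

1.4709 kJ/K


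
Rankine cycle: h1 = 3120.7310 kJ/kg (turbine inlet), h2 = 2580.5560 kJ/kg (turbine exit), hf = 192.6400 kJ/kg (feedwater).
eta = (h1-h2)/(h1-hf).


W = 540.1750 kJ/kg
Q_in = 2928.0910 kJ/kg
eta = 0.1845 = 18.4480%

eta = 18.4480%


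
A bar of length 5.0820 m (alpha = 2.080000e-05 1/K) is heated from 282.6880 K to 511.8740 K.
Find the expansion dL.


dT = 229.1860 K
dL = 2.080000e-05 * 5.0820 * 229.1860 = 0.024226 m
L_final = 5.106226 m

dL = 0.024226 m


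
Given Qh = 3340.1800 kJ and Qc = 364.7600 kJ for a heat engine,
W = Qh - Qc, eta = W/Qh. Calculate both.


W = 3340.1800 - 364.7600 = 2975.4200 kJ
eta = 2975.4200 / 3340.1800 = 0.8908 = 89.0796%

W = 2975.4200 kJ, eta = 89.0796%


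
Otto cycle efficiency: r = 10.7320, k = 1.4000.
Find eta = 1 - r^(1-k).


r^(k-1) = 2.5839
eta = 1 - 1/2.5839 = 0.6130 = 61.2985%

61.2985%


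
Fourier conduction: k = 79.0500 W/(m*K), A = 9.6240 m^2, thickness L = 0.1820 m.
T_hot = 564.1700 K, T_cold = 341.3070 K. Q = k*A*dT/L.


dT = 222.8630 K
Q = 79.0500 * 9.6240 * 222.8630 / 0.1820 = 931588.4018 W

931588.4018 W


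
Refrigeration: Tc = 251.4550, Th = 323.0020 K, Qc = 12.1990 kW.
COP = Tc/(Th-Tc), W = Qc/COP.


COP = 251.4550 / 71.5470 = 3.5145
W = 12.1990 / 3.5145 = 3.4710 kW

COP = 3.5145, W = 3.4710 kW


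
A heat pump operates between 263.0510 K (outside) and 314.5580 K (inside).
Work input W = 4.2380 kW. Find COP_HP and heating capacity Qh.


COP = 314.5580 / 51.5070 = 6.1071
Qh = 6.1071 * 4.2380 = 25.8819 kW

COP = 6.1071, Qh = 25.8819 kW


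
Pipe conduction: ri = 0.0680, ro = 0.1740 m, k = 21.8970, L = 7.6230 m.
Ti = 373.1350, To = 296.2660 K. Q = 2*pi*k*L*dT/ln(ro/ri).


dT = 76.8690 K
ln(ro/ri) = 0.9395
Q = 2*pi*21.8970*7.6230*76.8690 / 0.9395 = 85807.0266 W

85807.0266 W


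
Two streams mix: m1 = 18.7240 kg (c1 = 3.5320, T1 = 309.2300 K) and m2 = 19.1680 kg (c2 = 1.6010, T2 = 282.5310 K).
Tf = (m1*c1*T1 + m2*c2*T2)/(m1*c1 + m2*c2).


num = 29120.6618
den = 96.8211
Tf = 300.7676 K

300.7676 K


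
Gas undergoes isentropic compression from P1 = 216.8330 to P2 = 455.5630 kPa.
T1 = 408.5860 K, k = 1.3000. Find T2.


(k-1)/k = 0.2308
(P2/P1)^exp = 1.1869
T2 = 408.5860 * 1.1869 = 484.9409 K

484.9409 K


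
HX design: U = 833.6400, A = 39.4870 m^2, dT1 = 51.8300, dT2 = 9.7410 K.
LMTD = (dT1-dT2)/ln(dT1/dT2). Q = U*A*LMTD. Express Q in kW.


LMTD = 25.1785 K
Q = 833.6400 * 39.4870 * 25.1785 = 828824.0479 W = 828.8240 kW

828.8240 kW


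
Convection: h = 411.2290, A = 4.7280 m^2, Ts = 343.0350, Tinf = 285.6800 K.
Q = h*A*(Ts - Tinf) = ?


dT = 57.3550 K
Q = 411.2290 * 4.7280 * 57.3550 = 111514.7938 W

111514.7938 W


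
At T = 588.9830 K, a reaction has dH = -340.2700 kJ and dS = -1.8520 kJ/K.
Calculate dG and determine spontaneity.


T*dS = 588.9830 * -1.8520 = -1090.7965 kJ
dG = -340.2700 + 1090.7965 = 750.5265 kJ (non-spontaneous)

dG = 750.5265 kJ, non-spontaneous


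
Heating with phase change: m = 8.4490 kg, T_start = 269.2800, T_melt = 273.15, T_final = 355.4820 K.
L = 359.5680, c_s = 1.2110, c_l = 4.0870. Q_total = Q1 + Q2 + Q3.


Q1 (sensible, solid) = 8.4490 * 1.2110 * 3.8700 = 39.5968 kJ
Q2 (latent) = 8.4490 * 359.5680 = 3037.9900 kJ
Q3 (sensible, liquid) = 8.4490 * 4.0870 * 82.3320 = 2843.0115 kJ
Q_total = 5920.5983 kJ

5920.5983 kJ


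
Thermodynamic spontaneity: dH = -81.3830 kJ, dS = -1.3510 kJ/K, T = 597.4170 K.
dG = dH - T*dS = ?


T*dS = 597.4170 * -1.3510 = -807.1104 kJ
dG = -81.3830 + 807.1104 = 725.7274 kJ (non-spontaneous)

dG = 725.7274 kJ, non-spontaneous


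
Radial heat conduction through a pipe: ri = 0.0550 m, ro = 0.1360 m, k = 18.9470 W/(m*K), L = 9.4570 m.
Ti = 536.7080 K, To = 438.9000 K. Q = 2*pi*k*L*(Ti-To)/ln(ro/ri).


dT = 97.8080 K
ln(ro/ri) = 0.9053
Q = 2*pi*18.9470*9.4570*97.8080 / 0.9053 = 121631.2473 W

121631.2473 W


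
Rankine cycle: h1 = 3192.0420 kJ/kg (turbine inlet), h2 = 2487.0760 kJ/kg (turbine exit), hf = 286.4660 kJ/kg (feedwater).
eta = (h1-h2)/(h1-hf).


W = 704.9660 kJ/kg
Q_in = 2905.5760 kJ/kg
eta = 0.2426 = 24.2625%

eta = 24.2625%


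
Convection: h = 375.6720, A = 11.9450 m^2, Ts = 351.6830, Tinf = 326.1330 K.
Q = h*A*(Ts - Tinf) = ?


dT = 25.5500 K
Q = 375.6720 * 11.9450 * 25.5500 = 114653.1221 W

114653.1221 W


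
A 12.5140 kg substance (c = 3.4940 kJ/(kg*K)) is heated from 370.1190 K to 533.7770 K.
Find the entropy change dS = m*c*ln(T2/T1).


T2/T1 = 1.4422
ln(T2/T1) = 0.3662
dS = 12.5140 * 3.4940 * 0.3662 = 16.0097 kJ/K

16.0097 kJ/K
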